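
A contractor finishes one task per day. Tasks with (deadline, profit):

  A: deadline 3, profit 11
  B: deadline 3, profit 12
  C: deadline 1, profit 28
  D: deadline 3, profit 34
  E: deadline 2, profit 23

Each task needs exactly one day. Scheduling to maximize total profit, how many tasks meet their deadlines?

Sort by profit descending; place each in the latest free slot ≤ its deadline.
By profit: D(d3,34), C(d1,28), E(d2,23), B(d3,12), A(d3,11)
D→slot 3; C→slot 1; E→slot 2; B skipped; A skipped.
3 of 5 scheduled.

3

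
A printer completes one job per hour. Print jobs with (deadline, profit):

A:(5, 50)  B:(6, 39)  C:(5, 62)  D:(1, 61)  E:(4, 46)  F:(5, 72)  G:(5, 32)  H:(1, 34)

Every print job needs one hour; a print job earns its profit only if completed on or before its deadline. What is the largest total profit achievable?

330

By profit: F(d5,72), C(d5,62), D(d1,61), A(d5,50), E(d4,46), B(d6,39), H(d1,34), G(d5,32)
F→slot 5; C→slot 4; D→slot 1; A→slot 3; E→slot 2; B→slot 6; H skipped; G skipped.
Profit = 61 + 46 + 50 + 62 + 72 + 39 = 330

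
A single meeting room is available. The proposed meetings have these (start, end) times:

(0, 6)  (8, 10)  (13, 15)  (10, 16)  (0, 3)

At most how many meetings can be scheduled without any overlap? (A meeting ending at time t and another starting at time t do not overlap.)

Greedy by earliest finish: after sorting by end time, pick each interval compatible with the last pick.
Sorted by end: (0,3)  (0,6)  (8,10)  (13,15)  (10,16)
take (0,3); take (8,10); take (13,15); skip (10,16).
Selected 3 meetings.

3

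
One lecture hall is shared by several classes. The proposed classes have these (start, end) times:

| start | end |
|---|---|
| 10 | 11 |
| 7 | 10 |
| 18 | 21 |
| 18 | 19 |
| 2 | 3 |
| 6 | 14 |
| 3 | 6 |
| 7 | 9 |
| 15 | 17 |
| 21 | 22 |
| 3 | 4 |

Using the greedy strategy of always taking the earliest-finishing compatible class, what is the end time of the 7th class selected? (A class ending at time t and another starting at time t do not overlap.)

Sorted by end: (2,3)  (3,4)  (3,6)  (7,9)  (7,10)  (10,11)  (6,14)  (15,17)  (18,19)  (18,21)  (21,22)
take (2,3); take (3,4); take (7,9); take (10,11); take (15,17); take (18,19); take (21,22).
Selected: (2,3) (3,4) (7,9) (10,11) (15,17) (18,19) (21,22)

22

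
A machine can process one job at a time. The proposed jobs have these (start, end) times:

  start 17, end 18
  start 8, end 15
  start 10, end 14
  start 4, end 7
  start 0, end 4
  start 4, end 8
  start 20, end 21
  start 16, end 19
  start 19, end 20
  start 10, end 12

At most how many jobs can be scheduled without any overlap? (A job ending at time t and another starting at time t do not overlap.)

6

Greedy by earliest finish: after sorting by end time, pick each interval compatible with the last pick.
By end time: (0,4), (4,7), (4,8), (10,12), (10,14), (8,15), (17,18), (16,19), (19,20), (20,21).
Pick (0,4); next start ≥ 4 → (4,7); next start ≥ 7 → (10,12); next start ≥ 12 → (17,18); next start ≥ 18 → (19,20); next start ≥ 20 → (20,21).
Selected 6 jobs.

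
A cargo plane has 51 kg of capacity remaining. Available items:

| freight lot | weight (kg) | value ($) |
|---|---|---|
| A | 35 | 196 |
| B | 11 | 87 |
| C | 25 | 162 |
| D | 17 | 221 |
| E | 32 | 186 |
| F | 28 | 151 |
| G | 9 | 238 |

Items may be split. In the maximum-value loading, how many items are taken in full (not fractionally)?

3

Greedy by value/weight ratio, highest first.
Order: G (238/9=26.44) > D (221/17=13.00) > B (87/11=7.91) > C (162/25=6.48) > E (186/32=5.81) > A (196/35=5.60) > F (151/28=5.39)
Fill: take G (9 @ 238) → take D (17 @ 221) → take B (11 @ 87) → take 14/25 of C → 90.72; 51/51 used.
3 item(s) taken whole; one partial (take 14/25 of C).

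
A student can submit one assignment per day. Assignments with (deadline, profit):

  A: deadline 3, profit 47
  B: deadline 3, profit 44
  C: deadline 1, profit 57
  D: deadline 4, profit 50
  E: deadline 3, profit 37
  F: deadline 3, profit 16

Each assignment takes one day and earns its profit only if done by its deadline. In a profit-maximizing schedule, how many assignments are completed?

Sort by profit descending; place each in the latest free slot ≤ its deadline.
By profit: C(d1,57), D(d4,50), A(d3,47), B(d3,44), E(d3,37), F(d3,16)
C→slot 1; D→slot 4; A→slot 3; B→slot 2; E skipped; F skipped.
4 of 6 scheduled.

4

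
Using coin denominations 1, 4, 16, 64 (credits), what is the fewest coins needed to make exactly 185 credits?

Greedy: take as many of the largest coin as possible, then repeat with the remainder.
185 − 2×64→57 − 3×16→9 − 2×4→1 − 1×1→0
Total coins = 2 + 3 + 2 + 1 = 8

8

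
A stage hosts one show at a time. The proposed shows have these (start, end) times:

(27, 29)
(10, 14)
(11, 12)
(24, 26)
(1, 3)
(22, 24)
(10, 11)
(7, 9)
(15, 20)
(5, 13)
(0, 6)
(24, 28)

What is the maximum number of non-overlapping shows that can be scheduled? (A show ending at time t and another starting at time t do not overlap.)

8

Greedy by earliest finish: after sorting by end time, pick each interval compatible with the last pick.
By end time: (1,3), (0,6), (7,9), (10,11), (11,12), (5,13), (10,14), (15,20), (22,24), (24,26), (24,28), (27,29).
Pick (1,3); next start ≥ 3 → (7,9); next start ≥ 9 → (10,11); next start ≥ 11 → (11,12); next start ≥ 12 → (15,20); next start ≥ 20 → (22,24); next start ≥ 24 → (24,26); next start ≥ 26 → (27,29).
Selected 8 shows.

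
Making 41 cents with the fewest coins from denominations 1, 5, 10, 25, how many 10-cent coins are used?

1

Greedy: take as many of the largest coin as possible, then repeat with the remainder.
41 = 1×25 + 1×10 + 1×5 + 1×1
Count of 10: 1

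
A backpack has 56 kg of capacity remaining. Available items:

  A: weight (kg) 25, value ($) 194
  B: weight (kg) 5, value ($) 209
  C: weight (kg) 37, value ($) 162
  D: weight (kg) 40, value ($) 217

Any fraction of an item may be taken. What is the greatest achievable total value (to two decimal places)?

544.05

Order: B (209/5=41.80) > A (194/25=7.76) > D (217/40=5.42) > C (162/37=4.38)
Fill: take B (5 @ 209) → take A (25 @ 194) → take 26/40 of D → 141.05; 56/56 used.
Total value = 544.05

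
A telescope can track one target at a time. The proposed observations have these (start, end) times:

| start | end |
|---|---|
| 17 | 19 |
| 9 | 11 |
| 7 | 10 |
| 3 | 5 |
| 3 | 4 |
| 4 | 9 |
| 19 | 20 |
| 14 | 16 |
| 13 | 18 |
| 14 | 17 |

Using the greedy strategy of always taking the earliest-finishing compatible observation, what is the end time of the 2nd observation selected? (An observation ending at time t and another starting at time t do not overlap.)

9

By end time: (3,4), (3,5), (4,9), (7,10), (9,11), (14,16), (14,17), (13,18), (17,19), (19,20).
Pick (3,4); next start ≥ 4 → (4,9); next start ≥ 9 → (9,11); next start ≥ 11 → (14,16); next start ≥ 16 → (17,19); next start ≥ 19 → (19,20).
Selected: (3,4) (4,9) (9,11) (14,16) (17,19) (19,20)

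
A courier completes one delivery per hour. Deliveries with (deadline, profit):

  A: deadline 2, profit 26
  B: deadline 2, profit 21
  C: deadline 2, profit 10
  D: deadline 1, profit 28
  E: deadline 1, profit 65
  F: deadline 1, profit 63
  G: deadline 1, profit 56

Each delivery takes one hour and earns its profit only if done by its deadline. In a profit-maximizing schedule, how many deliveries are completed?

Take jobs in profit order; each goes to the latest open slot no later than its deadline.
Profit order: E=65 F=63 G=56 D=28 A=26 B=21 C=10
Assign: E→slot 1, F skipped, G skipped, D skipped, A→slot 2, B skipped, C skipped.
Slots: [1:E] [2:A]
2 of 7 scheduled.

2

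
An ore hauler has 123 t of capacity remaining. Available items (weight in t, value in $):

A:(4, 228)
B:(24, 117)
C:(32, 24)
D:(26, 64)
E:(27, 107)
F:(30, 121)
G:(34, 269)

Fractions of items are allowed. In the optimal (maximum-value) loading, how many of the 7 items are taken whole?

Sort by value per unit weight and fill in that order.
Order: A (228/4=57.00) > G (269/34=7.91) > B (117/24=4.88) > F (121/30=4.03) > E (107/27=3.96) > D (64/26=2.46) > C (24/32=0.75)
Fill: take A (4 @ 228) → take G (34 @ 269) → take B (24 @ 117) → take F (30 @ 121) → take E (27 @ 107) → take 4/26 of D → 9.85; 123/123 used.
5 item(s) taken whole; one partial (take 4/26 of D).

5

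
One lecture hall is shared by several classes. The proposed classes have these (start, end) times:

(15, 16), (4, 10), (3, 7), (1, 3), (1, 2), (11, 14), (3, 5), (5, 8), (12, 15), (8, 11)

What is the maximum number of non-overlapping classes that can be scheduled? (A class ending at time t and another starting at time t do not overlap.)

6

Sort by end time and greedily take each interval whose start is ≥ the last chosen end.
By end time: (1,2), (1,3), (3,5), (3,7), (5,8), (4,10), (8,11), (11,14), (12,15), (15,16).
Pick (1,2); next start ≥ 2 → (3,5); next start ≥ 5 → (5,8); next start ≥ 8 → (8,11); next start ≥ 11 → (11,14); next start ≥ 14 → (15,16).
Selected 6 classes.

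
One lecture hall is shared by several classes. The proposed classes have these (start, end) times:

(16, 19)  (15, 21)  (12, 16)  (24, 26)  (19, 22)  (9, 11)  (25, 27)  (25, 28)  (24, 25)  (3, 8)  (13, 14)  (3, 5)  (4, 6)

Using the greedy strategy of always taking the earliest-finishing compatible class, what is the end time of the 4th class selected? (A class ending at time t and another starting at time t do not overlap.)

Order by finish time; keep every interval that doesn't clash with the previous kept one.
Sorted by end: (3,5)  (4,6)  (3,8)  (9,11)  (13,14)  (12,16)  (16,19)  (15,21)  (19,22)  (24,25)  (24,26)  (25,27)  (25,28)
take (3,5); skip (3,8); take (9,11); take (13,14); take (16,19); take (19,22); take (24,25); take (25,27).
Selected: (3,5) (9,11) (13,14) (16,19) (19,22) (24,25) (25,27)

19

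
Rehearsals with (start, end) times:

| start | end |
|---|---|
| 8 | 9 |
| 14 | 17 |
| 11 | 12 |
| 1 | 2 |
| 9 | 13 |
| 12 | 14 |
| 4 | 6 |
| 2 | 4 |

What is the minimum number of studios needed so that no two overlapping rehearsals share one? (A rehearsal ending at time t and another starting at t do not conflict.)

The answer is the maximum number of intervals overlapping at any instant.
starts: [1, 2, 4, 8, 9, 11, 12, 14]
ends:   [2, 4, 6, 9, 12, 13, 14, 17]
s1→1 e2→0 s2→1 e4→0 s4→1 e6→0 s8→1 e9→0 s9→1 s11→2  — peak 2.

2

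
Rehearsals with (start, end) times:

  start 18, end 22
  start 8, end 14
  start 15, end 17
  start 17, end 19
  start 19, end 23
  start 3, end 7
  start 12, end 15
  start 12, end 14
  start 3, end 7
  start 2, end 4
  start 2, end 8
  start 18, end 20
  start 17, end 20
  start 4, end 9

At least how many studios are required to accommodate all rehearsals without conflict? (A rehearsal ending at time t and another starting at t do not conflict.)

4

Count concurrent intervals with a sweep; the peak is the room count.
Events (time:±→running): 2:+→1 2:+→2 3:+→3 3:+→4 … peak 4.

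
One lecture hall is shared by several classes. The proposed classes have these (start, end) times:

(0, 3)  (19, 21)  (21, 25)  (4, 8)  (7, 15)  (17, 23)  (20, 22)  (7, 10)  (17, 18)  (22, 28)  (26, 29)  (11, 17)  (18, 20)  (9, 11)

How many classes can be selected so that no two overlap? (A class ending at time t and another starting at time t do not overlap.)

Greedy by earliest finish: after sorting by end time, pick each interval compatible with the last pick.
Sorted by end: (0,3)  (4,8)  (7,10)  (9,11)  (7,15)  (11,17)  (17,18)  (18,20)  (19,21)  (20,22)  (17,23)  (21,25)  (22,28)  (26,29)
take (0,3); take (4,8); skip (7,10); take (9,11); take (11,17); take (17,18); take (18,20); take (20,22); skip (17,23); take (22,28); skip (26,29).
Selected 8 classes.

8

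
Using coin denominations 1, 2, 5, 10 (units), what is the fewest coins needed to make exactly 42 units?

5

42 − 4×10→2 − 1×2→0
Total coins = 4 + 1 = 5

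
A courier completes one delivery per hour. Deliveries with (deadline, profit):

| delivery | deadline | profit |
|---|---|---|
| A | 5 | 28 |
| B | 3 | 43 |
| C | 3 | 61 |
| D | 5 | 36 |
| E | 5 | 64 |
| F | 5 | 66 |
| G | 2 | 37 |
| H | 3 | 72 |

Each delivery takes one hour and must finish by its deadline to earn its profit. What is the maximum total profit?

Profit order: H=72 F=66 E=64 C=61 B=43 G=37 D=36 A=28
Assign: H→slot 3, F→slot 5, E→slot 4, C→slot 2, B→slot 1, G skipped, D skipped, A skipped.
Slots: [1:B] [2:C] [3:H] [4:E] [5:F]
Profit = 43 + 61 + 72 + 64 + 66 = 306

306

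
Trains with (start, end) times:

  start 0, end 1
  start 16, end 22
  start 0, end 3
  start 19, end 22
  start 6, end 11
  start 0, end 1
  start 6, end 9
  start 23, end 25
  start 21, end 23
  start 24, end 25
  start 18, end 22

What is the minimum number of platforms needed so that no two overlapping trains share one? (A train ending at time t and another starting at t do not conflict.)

4

Count concurrent intervals with a sweep; the peak is the room count.
starts: [0, 0, 0, 6, 6, 16, 18, 19, 21, 23, 24]
ends:   [1, 1, 3, 9, 11, 22, 22, 22, 23, 25, 25]
s0→1 s0→2 s0→3 e1→2 e1→1 e3→0 s6→1 s6→2 e9→1 e11→0 s16→1 s18→2 s19→3 s21→4  — peak 4.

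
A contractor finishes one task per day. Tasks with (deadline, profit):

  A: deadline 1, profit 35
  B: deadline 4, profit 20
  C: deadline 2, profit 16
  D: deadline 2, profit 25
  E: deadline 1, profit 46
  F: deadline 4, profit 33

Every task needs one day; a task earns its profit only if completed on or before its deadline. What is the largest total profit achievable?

124

Take jobs in profit order; each goes to the latest open slot no later than its deadline.
Profit order: E=46 A=35 F=33 D=25 B=20 C=16
Assign: E→slot 1, A skipped, F→slot 4, D→slot 2, B→slot 3, C skipped.
Slots: [1:E] [2:D] [3:B] [4:F]
Profit = 46 + 25 + 20 + 33 = 124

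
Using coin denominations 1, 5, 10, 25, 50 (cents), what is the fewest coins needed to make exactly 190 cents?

Use the largest denomination that fits, subtract, and repeat.
190 = 3×50 + 1×25 + 1×10 + 1×5
Total coins = 3 + 1 + 1 + 1 = 6

6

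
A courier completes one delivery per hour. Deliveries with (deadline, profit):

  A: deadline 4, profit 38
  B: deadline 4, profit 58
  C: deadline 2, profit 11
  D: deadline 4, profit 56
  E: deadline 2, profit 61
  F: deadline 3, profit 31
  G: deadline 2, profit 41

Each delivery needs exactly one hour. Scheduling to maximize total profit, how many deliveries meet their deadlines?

4

By profit: E(d2,61), B(d4,58), D(d4,56), G(d2,41), A(d4,38), F(d3,31), C(d2,11)
E→slot 2; B→slot 4; D→slot 3; G→slot 1; A skipped; F skipped; C skipped.
4 of 7 scheduled.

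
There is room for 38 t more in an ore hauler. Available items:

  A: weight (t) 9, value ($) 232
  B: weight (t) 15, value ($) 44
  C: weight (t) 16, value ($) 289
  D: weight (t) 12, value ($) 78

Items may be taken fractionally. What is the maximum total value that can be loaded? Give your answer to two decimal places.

601.93

Sort by value per unit weight and fill in that order.
Ratios (sorted): A 25.78, C 18.06, D 6.50, B 2.93
take A (9 @ 232); take C (16 @ 289); take D (12 @ 78); take 1/15 of B → 2.93. Capacity used 38/38.
Total value = 601.93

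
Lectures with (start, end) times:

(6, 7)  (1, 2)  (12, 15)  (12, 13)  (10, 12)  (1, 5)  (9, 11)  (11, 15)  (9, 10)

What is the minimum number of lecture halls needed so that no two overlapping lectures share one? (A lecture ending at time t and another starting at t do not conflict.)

Count concurrent intervals with a sweep; the peak is the room count.
starts: [1, 1, 6, 9, 9, 10, 11, 12, 12]
ends:   [2, 5, 7, 10, 11, 12, 13, 15, 15]
s1→1 s1→2 e2→1 e5→0 s6→1 e7→0 s9→1 s9→2 e10→1 s10→2 e11→1 s11→2 e12→1 s12→2 s12→3  — peak 3.

3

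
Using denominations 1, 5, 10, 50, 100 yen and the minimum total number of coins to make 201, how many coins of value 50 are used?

0

Use the largest denomination that fits, subtract, and repeat.
201 = 2×100 + 1×1
Count of 50: 0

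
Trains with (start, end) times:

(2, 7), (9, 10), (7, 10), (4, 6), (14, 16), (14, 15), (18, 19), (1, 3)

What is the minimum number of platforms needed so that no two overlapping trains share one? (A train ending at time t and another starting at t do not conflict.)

2

The answer is the maximum number of intervals overlapping at any instant.
starts: [1, 2, 4, 7, 9, 14, 14, 18]
ends:   [3, 6, 7, 10, 10, 15, 16, 19]
s1→1 s2→2  — peak 2.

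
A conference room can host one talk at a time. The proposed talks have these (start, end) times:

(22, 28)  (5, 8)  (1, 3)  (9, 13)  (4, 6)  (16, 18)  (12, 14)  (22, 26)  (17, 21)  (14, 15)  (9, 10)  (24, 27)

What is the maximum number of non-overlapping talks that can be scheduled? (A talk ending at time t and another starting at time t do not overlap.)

7

By end time: (1,3), (4,6), (5,8), (9,10), (9,13), (12,14), (14,15), (16,18), (17,21), (22,26), (24,27), (22,28).
Pick (1,3); next start ≥ 3 → (4,6); next start ≥ 6 → (9,10); next start ≥ 10 → (12,14); next start ≥ 14 → (14,15); next start ≥ 15 → (16,18); next start ≥ 18 → (22,26).
Selected 7 talks.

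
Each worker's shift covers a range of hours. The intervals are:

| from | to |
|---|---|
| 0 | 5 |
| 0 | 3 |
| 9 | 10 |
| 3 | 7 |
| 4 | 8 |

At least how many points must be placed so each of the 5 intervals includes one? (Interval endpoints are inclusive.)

3

By right end: [0,3]  [0,5]  [3,7]  [4,8]  [9,10]
[0,3] uncovered → point at 3; [4,8] uncovered → point at 8; [9,10] uncovered → point at 10.
Points: 3, 8, 10 (3 total).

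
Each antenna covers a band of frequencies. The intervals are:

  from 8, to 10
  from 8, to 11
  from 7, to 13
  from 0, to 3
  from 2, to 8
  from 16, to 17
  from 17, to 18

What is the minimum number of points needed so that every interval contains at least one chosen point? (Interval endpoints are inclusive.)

3

Sorted: [0,3] [2,8] [8,10] [8,11] [7,13] [16,17] [17,18]
{[0,3],[2,8]} hit by 3; {[8,10],[8,11],[7,13]} hit by 10; {[16,17],[17,18]} hit by 17.
Points: 3, 10, 17 (3 total).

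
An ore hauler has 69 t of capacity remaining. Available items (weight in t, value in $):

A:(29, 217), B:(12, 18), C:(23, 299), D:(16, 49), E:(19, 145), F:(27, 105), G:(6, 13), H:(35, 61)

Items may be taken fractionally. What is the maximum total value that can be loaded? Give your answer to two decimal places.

Sort by value per unit weight and fill in that order.
Order: C (299/23=13.00) > E (145/19=7.63) > A (217/29=7.48) > F (105/27=3.89) > D (49/16=3.06) > G (13/6=2.17) > H (61/35=1.74) > B (18/12=1.50)
Fill: take C (23 @ 299) → take E (19 @ 145) → take 27/29 of A → 202.03; 69/69 used.
Total value = 646.03

646.03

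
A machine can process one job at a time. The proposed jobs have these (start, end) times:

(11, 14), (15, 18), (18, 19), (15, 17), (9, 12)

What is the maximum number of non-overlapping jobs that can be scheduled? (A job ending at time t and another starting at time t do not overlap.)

Sort by end time and greedily take each interval whose start is ≥ the last chosen end.
By end time: (9,12), (11,14), (15,17), (15,18), (18,19).
Pick (9,12); next start ≥ 12 → (15,17); next start ≥ 17 → (18,19).
Selected 3 jobs.

3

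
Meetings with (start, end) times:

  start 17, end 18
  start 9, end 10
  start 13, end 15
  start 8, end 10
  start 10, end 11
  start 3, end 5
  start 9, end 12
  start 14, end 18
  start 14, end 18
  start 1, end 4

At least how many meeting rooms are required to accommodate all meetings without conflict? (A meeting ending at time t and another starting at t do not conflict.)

Count concurrent intervals with a sweep; the peak is the room count.
Events (time:±→running): 1:+→1 3:+→2 4:-→1 5:-→0 8:+→1 9:+→2 9:+→3 … peak 3.

3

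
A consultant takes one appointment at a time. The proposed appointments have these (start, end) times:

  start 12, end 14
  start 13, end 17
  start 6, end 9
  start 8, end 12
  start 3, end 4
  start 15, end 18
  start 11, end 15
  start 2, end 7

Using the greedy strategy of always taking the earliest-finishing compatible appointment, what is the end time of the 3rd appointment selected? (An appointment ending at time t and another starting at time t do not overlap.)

14

Greedy by earliest finish: after sorting by end time, pick each interval compatible with the last pick.
By end time: (3,4), (2,7), (6,9), (8,12), (12,14), (11,15), (13,17), (15,18).
Pick (3,4); next start ≥ 4 → (6,9); next start ≥ 9 → (12,14); next start ≥ 14 → (15,18).
Selected: (3,4) (6,9) (12,14) (15,18)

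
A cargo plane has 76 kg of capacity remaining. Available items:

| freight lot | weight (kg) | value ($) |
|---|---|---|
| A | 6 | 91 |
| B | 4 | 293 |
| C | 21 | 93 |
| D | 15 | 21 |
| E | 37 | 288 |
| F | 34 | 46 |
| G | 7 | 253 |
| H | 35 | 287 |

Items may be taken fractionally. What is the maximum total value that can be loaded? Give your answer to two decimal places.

1110.81

Order: B (293/4=73.25) > G (253/7=36.14) > A (91/6=15.17) > H (287/35=8.20) > E (288/37=7.78) > C (93/21=4.43) > D (21/15=1.40) > F (46/34=1.35)
Fill: take B (4 @ 293) → take G (7 @ 253) → take A (6 @ 91) → take H (35 @ 287) → take 24/37 of E → 186.81; 76/76 used.
Total value = 1110.81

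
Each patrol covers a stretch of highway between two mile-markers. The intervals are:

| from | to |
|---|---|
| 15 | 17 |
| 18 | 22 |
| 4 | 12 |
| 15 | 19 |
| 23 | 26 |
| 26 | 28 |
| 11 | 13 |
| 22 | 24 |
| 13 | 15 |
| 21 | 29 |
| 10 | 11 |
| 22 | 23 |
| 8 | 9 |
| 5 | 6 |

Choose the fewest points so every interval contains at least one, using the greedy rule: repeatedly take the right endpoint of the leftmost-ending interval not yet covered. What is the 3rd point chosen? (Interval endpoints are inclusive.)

Sorted: [5,6] [8,9] [10,11] [4,12] [11,13] [13,15] [15,17] [15,19] [18,22] [22,23] [22,24] [23,26] [26,28] [21,29]
{[5,6]} hit by 6; {[8,9]} hit by 9; {[10,11],[4,12],[11,13]} hit by 11; {[13,15],[15,17],[15,19]} hit by 15; {[18,22],[22,23],[22,24]} hit by 22; {[23,26],[26,28],[21,29]} hit by 26.
Points: 6, 9, 11, 15, 22, 26 (6 total).

11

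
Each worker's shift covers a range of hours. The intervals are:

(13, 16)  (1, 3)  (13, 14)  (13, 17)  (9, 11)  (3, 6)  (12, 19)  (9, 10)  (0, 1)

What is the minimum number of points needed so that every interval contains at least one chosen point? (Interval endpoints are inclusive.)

4

Sort by right endpoint; whenever an interval is uncovered, place a point at its right end.
By right end: [0,1]  [1,3]  [3,6]  [9,10]  [9,11]  [13,14]  [13,16]  [13,17]  [12,19]
[0,1] uncovered → point at 1; [3,6] uncovered → point at 6; [9,10] uncovered → point at 10; [13,14] uncovered → point at 14.
Points: 1, 6, 10, 14 (4 total).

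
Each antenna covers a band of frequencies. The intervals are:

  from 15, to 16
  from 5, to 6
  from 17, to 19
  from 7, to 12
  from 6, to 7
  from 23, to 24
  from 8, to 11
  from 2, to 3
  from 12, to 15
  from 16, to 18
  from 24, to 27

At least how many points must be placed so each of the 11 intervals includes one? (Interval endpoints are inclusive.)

6

Sorted: [2,3] [5,6] [6,7] [8,11] [7,12] [12,15] [15,16] [16,18] [17,19] [23,24] [24,27]
{[2,3]} hit by 3; {[5,6],[6,7]} hit by 6; {[8,11],[7,12]} hit by 11; {[12,15],[15,16]} hit by 15; {[16,18],[17,19]} hit by 18; {[23,24],[24,27]} hit by 24.
Points: 3, 6, 11, 15, 18, 24 (6 total).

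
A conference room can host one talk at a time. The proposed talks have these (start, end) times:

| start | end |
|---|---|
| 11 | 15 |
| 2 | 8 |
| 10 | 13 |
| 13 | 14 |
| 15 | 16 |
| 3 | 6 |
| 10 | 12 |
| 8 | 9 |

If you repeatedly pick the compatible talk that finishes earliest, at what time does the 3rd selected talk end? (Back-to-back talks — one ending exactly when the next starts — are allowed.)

12

Sorted by end: (3,6)  (2,8)  (8,9)  (10,12)  (10,13)  (13,14)  (11,15)  (15,16)
take (3,6); take (8,9); take (10,12); skip (10,13); take (13,14); take (15,16).
Selected: (3,6) (8,9) (10,12) (13,14) (15,16)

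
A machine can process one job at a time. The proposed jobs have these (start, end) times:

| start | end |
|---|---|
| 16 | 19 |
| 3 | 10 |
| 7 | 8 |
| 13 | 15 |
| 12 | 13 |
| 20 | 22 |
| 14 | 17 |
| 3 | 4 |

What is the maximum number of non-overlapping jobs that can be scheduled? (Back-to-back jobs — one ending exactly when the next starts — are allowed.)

Sorted by end: (3,4)  (7,8)  (3,10)  (12,13)  (13,15)  (14,17)  (16,19)  (20,22)
take (3,4); take (7,8); take (12,13); take (13,15); skip (14,17); take (16,19); take (20,22).
Selected 6 jobs.

6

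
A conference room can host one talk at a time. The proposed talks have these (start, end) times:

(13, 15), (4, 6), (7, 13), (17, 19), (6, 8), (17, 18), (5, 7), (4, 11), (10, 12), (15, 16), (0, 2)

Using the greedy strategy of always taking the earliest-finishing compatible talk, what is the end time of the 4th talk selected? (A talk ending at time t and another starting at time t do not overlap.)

Sorted by end: (0,2)  (4,6)  (5,7)  (6,8)  (4,11)  (10,12)  (7,13)  (13,15)  (15,16)  (17,18)  (17,19)
take (0,2); take (4,6); take (6,8); skip (4,11); take (10,12); take (13,15); take (15,16); take (17,18).
Selected: (0,2) (4,6) (6,8) (10,12) (13,15) (15,16) (17,18)

12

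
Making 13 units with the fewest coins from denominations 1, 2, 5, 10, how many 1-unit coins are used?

1

Greedy: take as many of the largest coin as possible, then repeat with the remainder.
13 = 1×10 + 1×2 + 1×1
Count of 1: 1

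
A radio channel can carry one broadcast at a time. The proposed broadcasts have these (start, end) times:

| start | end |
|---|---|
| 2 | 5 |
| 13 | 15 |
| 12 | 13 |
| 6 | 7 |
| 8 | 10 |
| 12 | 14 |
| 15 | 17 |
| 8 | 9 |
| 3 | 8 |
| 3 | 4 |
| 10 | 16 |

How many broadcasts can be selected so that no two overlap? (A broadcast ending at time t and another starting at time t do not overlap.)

6

Sorted by end: (3,4)  (2,5)  (6,7)  (3,8)  (8,9)  (8,10)  (12,13)  (12,14)  (13,15)  (10,16)  (15,17)
take (3,4); skip (2,5); take (6,7); take (8,9); skip (8,10); take (12,13); take (13,15); take (15,17).
Selected 6 broadcasts.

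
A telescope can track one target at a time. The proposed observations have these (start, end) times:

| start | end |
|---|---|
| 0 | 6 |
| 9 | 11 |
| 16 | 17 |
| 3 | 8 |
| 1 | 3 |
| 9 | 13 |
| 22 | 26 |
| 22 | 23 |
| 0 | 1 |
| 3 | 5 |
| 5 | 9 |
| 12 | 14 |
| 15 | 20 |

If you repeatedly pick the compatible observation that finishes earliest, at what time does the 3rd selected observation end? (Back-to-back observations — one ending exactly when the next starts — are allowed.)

5

Order by finish time; keep every interval that doesn't clash with the previous kept one.
Sorted by end: (0,1)  (1,3)  (3,5)  (0,6)  (3,8)  (5,9)  (9,11)  (9,13)  (12,14)  (16,17)  (15,20)  (22,23)  (22,26)
take (0,1); take (1,3); take (3,5); skip (0,6); take (5,9); take (9,11); skip (9,13); take (12,14); take (16,17); take (22,23).
Selected: (0,1) (1,3) (3,5) (5,9) (9,11) (12,14) (16,17) (22,23)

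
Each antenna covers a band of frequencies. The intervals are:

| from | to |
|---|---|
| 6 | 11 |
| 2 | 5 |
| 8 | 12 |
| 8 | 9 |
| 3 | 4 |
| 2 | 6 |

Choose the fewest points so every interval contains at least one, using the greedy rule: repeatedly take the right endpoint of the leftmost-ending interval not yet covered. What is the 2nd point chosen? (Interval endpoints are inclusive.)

9

Sort by right endpoint; whenever an interval is uncovered, place a point at its right end.
Sorted: [3,4] [2,5] [2,6] [8,9] [6,11] [8,12]
{[3,4],[2,5],[2,6]} hit by 4; {[8,9],[6,11],[8,12]} hit by 9.
Points: 4, 9 (2 total).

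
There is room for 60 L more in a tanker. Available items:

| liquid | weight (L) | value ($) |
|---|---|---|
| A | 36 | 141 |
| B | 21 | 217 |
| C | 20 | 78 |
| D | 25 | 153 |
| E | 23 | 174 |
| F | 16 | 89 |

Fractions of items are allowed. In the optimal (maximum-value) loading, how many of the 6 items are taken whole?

2

Ratios (sorted): B 10.33, E 7.57, D 6.12, F 5.56, A 3.92, C 3.90
take B (21 @ 217); take E (23 @ 174); take 16/25 of D → 97.92. Capacity used 60/60.
2 item(s) taken whole; one partial (take 16/25 of D).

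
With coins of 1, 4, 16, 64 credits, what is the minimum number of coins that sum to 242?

242 − 3×64→50 − 3×16→2 − 2×1→0
Total coins = 3 + 3 + 2 = 8

8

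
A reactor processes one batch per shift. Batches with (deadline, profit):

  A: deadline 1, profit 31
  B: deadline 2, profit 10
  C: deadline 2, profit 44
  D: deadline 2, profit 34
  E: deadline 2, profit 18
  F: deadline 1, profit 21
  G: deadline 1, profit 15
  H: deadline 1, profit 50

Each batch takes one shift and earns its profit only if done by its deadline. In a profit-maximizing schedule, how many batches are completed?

2

Sort by profit descending; place each in the latest free slot ≤ its deadline.
By profit: H(d1,50), C(d2,44), D(d2,34), A(d1,31), F(d1,21), E(d2,18), G(d1,15), B(d2,10)
H→slot 1; C→slot 2; D skipped; A skipped; F skipped; E skipped; G skipped; B skipped.
2 of 8 scheduled.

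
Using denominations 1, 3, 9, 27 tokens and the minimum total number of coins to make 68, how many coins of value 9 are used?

1

Use the largest denomination that fits, subtract, and repeat.
68 = 2×27 + 1×9 + 1×3 + 2×1
Count of 9: 1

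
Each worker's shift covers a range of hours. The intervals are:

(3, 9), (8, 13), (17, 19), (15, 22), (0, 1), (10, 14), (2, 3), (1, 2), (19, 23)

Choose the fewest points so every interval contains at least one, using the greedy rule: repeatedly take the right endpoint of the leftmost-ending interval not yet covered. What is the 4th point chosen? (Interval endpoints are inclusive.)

Sort by right endpoint; whenever an interval is uncovered, place a point at its right end.
By right end: [0,1]  [1,2]  [2,3]  [3,9]  [8,13]  [10,14]  [17,19]  [15,22]  [19,23]
[0,1] uncovered → point at 1; [2,3] uncovered → point at 3; [8,13] uncovered → point at 13; [17,19] uncovered → point at 19.
Points: 1, 3, 13, 19 (4 total).

19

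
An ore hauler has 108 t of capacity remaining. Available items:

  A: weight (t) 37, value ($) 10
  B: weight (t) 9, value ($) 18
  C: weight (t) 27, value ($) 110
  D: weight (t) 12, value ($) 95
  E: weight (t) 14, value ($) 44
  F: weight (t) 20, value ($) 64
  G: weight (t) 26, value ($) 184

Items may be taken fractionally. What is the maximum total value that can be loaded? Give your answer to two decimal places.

515.00

Order: D (95/12=7.92) > G (184/26=7.08) > C (110/27=4.07) > F (64/20=3.20) > E (44/14=3.14) > B (18/9=2.00) > A (10/37=0.27)
Fill: take D (12 @ 95) → take G (26 @ 184) → take C (27 @ 110) → take F (20 @ 64) → take E (14 @ 44) → take B (9 @ 18); 108/108 used.
Total value = 515.00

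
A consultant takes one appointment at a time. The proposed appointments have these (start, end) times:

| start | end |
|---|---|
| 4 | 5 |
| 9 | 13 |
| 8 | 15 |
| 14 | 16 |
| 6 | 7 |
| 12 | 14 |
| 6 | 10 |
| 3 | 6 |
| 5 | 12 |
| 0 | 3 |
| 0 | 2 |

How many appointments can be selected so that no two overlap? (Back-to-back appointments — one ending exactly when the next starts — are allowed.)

5

Order by finish time; keep every interval that doesn't clash with the previous kept one.
By end time: (0,2), (0,3), (4,5), (3,6), (6,7), (6,10), (5,12), (9,13), (12,14), (8,15), (14,16).
Pick (0,2); next start ≥ 2 → (4,5); next start ≥ 5 → (6,7); next start ≥ 7 → (9,13); next start ≥ 13 → (14,16).
Selected 5 appointments.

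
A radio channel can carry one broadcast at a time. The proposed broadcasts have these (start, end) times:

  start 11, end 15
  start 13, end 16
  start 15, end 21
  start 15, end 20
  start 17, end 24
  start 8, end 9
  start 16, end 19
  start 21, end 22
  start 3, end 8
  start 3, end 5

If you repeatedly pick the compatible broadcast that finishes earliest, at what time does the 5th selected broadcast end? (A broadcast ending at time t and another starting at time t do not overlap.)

22

By end time: (3,5), (3,8), (8,9), (11,15), (13,16), (16,19), (15,20), (15,21), (21,22), (17,24).
Pick (3,5); next start ≥ 5 → (8,9); next start ≥ 9 → (11,15); next start ≥ 15 → (16,19); next start ≥ 19 → (21,22).
Selected: (3,5) (8,9) (11,15) (16,19) (21,22)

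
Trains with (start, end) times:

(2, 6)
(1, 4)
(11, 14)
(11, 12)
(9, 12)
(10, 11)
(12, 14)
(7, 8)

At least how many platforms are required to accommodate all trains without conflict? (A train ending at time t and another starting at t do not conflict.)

The answer is the maximum number of intervals overlapping at any instant.
Events (time:±→running): 1:+→1 2:+→2 4:-→1 6:-→0 7:+→1 8:-→0 9:+→1 10:+→2 11:-→1 11:+→2 11:+→3 … peak 3.

3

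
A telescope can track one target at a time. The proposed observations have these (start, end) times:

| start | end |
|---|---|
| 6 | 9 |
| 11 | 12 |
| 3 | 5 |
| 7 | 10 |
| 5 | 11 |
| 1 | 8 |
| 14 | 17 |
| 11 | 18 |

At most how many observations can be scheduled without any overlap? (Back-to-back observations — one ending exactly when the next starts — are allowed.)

Greedy by earliest finish: after sorting by end time, pick each interval compatible with the last pick.
Sorted by end: (3,5)  (1,8)  (6,9)  (7,10)  (5,11)  (11,12)  (14,17)  (11,18)
take (3,5); skip (1,8); take (6,9); take (11,12); take (14,17).
Selected 4 observations.

4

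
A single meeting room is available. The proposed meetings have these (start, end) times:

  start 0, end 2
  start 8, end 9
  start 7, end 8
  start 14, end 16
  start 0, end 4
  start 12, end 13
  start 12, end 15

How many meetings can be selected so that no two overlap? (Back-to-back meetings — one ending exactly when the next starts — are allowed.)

By end time: (0,2), (0,4), (7,8), (8,9), (12,13), (12,15), (14,16).
Pick (0,2); next start ≥ 2 → (7,8); next start ≥ 8 → (8,9); next start ≥ 9 → (12,13); next start ≥ 13 → (14,16).
Selected 5 meetings.

5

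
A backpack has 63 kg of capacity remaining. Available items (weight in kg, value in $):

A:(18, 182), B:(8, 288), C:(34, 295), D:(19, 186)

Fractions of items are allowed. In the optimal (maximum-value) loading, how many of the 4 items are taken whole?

Order: B (288/8=36.00) > A (182/18=10.11) > D (186/19=9.79) > C (295/34=8.68)
Fill: take B (8 @ 288) → take A (18 @ 182) → take D (19 @ 186) → take 18/34 of C → 156.18; 63/63 used.
3 item(s) taken whole; one partial (take 18/34 of C).

3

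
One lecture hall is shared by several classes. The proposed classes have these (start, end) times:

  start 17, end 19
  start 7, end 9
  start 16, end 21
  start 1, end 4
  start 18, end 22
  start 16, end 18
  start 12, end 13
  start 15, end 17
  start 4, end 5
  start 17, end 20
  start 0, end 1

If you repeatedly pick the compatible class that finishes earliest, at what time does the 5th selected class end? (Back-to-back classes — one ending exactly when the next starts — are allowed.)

Sorted by end: (0,1)  (1,4)  (4,5)  (7,9)  (12,13)  (15,17)  (16,18)  (17,19)  (17,20)  (16,21)  (18,22)
take (0,1); take (1,4); take (4,5); take (7,9); take (12,13); take (15,17); take (17,19); skip (17,20).
Selected: (0,1) (1,4) (4,5) (7,9) (12,13) (15,17) (17,19)

13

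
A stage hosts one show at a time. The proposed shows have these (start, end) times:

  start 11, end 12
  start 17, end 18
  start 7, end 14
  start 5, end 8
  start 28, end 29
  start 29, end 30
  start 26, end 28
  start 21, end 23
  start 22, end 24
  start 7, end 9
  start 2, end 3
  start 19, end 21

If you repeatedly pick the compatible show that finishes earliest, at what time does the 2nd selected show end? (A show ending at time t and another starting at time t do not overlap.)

Order by finish time; keep every interval that doesn't clash with the previous kept one.
Sorted by end: (2,3)  (5,8)  (7,9)  (11,12)  (7,14)  (17,18)  (19,21)  (21,23)  (22,24)  (26,28)  (28,29)  (29,30)
take (2,3); take (5,8); take (11,12); take (17,18); take (19,21); take (21,23); take (26,28); take (28,29); take (29,30).
Selected: (2,3) (5,8) (11,12) (17,18) (19,21) (21,23) (26,28) (28,29) (29,30)

8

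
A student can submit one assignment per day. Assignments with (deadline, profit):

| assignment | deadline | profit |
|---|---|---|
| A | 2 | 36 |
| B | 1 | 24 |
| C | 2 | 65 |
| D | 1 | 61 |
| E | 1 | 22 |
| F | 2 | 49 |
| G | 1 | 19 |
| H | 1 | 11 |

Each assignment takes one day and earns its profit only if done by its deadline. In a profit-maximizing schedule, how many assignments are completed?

2

Take jobs in profit order; each goes to the latest open slot no later than its deadline.
By profit: C(d2,65), D(d1,61), F(d2,49), A(d2,36), B(d1,24), E(d1,22), G(d1,19), H(d1,11)
C→slot 2; D→slot 1; F skipped; A skipped; B skipped; E skipped; G skipped; H skipped.
2 of 8 scheduled.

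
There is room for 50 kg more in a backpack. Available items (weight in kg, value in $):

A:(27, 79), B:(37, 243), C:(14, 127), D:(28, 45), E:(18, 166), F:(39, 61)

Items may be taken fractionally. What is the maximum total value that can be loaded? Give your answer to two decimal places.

Greedy by value/weight ratio, highest first.
Ratios (sorted): E 9.22, C 9.07, B 6.57, A 2.93, D 1.61, F 1.56
take E (18 @ 166); take C (14 @ 127); take 18/37 of B → 118.22. Capacity used 50/50.
Total value = 411.22

411.22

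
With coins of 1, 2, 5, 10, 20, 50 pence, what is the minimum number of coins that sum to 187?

7

187 = 3×50 + 1×20 + 1×10 + 1×5 + 1×2
Total coins = 3 + 1 + 1 + 1 + 1 = 7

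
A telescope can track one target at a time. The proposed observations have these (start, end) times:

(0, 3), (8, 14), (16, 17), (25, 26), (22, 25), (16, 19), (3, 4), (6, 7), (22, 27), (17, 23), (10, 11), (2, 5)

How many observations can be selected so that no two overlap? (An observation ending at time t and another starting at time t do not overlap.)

By end time: (0,3), (3,4), (2,5), (6,7), (10,11), (8,14), (16,17), (16,19), (17,23), (22,25), (25,26), (22,27).
Pick (0,3); next start ≥ 3 → (3,4); next start ≥ 4 → (6,7); next start ≥ 7 → (10,11); next start ≥ 11 → (16,17); next start ≥ 17 → (17,23); next start ≥ 23 → (25,26).
Selected 7 observations.

7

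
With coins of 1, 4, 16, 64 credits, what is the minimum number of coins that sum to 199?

7

Use the largest denomination that fits, subtract, and repeat.
199 − 3×64→7 − 1×4→3 − 3×1→0
Total coins = 3 + 1 + 3 = 7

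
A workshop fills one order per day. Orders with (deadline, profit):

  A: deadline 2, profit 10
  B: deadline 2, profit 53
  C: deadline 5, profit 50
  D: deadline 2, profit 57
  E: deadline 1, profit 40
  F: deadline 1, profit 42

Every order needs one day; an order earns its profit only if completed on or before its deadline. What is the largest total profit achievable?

By profit: D(d2,57), B(d2,53), C(d5,50), F(d1,42), E(d1,40), A(d2,10)
D→slot 2; B→slot 1; C→slot 5; F skipped; E skipped; A skipped.
Profit = 53 + 57 + 50 = 160

160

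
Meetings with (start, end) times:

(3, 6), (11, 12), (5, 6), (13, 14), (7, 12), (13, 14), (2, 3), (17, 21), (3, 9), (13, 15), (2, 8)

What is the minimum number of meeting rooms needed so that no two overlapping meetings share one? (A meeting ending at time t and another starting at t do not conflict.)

The answer is the maximum number of intervals overlapping at any instant.
starts: [2, 2, 3, 3, 5, 7, 11, 13, 13, 13, 17]
ends:   [3, 6, 6, 8, 9, 12, 12, 14, 14, 15, 21]
s2→1 s2→2 e3→1 s3→2 s3→3 s5→4  — peak 4.

4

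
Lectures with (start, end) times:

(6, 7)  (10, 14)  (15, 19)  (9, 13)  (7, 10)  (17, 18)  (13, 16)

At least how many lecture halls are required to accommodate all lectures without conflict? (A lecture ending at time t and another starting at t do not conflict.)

Count concurrent intervals with a sweep; the peak is the room count.
Events (time:±→running): 6:+→1 7:-→0 7:+→1 9:+→2 … peak 2.

2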